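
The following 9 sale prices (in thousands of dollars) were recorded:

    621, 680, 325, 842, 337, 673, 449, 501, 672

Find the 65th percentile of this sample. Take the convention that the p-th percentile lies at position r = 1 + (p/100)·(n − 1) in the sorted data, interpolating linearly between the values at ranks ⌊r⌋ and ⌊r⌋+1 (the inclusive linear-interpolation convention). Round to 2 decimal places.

Sorted: 325, 337, 449, 501, 621, 672, 673, 680, 842.
n = 9.
r = 1 + (65/100)·(9 − 1) = 1 + 5.2 = 6.2.
Rank 6 is 672 and rank 7 is 673.
Interpolate: 672 + 0.2·(673 − 672) = 672 + 0.2·1 = 672.2.

672.20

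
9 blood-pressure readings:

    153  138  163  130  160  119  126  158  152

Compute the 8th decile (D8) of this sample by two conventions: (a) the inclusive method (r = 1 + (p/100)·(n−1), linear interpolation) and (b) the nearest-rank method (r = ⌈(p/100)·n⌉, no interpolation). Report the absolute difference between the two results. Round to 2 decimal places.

Sorted: 119, 126, 130, 138, 152, 153, 158, 160, 163.
n = 9.
(a) r = 7.4; between ranks 7 (158) and 8 (160): 158.8.
(b) the nearest-rank method: rank 8 → 160.
|158.8 − 160| = 1.2.

1.20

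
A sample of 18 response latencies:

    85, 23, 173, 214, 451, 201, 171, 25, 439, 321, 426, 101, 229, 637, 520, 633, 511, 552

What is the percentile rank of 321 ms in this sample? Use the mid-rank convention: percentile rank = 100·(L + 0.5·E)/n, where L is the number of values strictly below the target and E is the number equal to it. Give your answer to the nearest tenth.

Sorted: 23, 25, 85, 101, 171, 173, 201, 214, 229, 321, 426, 439, 451, 511, 520, 552, 633, 637.
Count below 321: L = 9; count equal: E = 1; n = 18.
Percentile rank = 100·(9 + 0.5·1)/18 = 100·9.5/18 = 52.78.

52.8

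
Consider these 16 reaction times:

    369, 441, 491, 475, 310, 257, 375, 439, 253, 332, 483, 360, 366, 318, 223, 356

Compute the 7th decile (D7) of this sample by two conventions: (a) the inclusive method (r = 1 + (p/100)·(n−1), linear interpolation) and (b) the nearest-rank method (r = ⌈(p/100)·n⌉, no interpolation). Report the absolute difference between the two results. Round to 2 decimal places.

32.00

Sorted: 223, 253, 257, 310, 318, 332, 356, 360, 366, 369, 375, 439, 441, 475, 483, 491.
n = 16.
(a) r = 11.5; between ranks 11 (375) and 12 (439): 407.
(b) the nearest-rank method: rank 12 → 439.
|407 − 439| = 32.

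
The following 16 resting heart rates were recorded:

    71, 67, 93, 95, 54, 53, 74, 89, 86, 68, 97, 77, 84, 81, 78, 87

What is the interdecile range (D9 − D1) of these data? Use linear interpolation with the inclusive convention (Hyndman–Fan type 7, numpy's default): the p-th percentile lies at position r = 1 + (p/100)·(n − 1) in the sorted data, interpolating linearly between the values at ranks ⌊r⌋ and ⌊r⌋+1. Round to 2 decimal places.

Sorted: 53, 54, 67, 68, 71, 74, 77, 78, 81, 84, 86, 87, 89, 93, 95, 97.
n = 16.
P10: r = 2.5; ranks 2–3 are 54, 67; interpolating gives 60.5.
P90: r = 14.5; ranks 14–15 are 93, 95; interpolating gives 94.
Difference: 94 − 60.5 = 33.5.

33.50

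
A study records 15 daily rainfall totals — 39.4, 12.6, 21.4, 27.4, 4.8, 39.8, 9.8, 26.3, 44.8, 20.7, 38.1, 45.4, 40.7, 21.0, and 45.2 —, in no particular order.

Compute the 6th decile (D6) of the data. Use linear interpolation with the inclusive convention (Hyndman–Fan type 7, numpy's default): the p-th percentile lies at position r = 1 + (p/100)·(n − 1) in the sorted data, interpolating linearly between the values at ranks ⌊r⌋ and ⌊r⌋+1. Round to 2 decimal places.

38.62

Sorted: 4.8, 9.8, 12.6, 20.7, 21.0, 21.4, 26.3, 27.4, 38.1, 39.4, 39.8, 40.7, 44.8, 45.2, 45.4.
n = 15.
r = 1 + (60/100)·(15 − 1) = 1 + 8.4 = 9.4.
Rank 9 is 38.1 and rank 10 is 39.4.
Interpolate: 38.1 + 0.4·(39.4 − 38.1) = 38.1 + 0.4·1.3 = 38.62.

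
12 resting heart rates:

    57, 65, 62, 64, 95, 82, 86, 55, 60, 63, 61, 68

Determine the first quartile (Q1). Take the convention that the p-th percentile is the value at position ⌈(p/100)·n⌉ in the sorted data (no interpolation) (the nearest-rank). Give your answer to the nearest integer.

Sorted: 55, 57, 60, 61, 62, 63, 64, 65, 68, 82, 86, 95.
n = 12.
Position = ⌈25/100 · 12⌉ = ⌈3⌉ = 3.
The value at rank 3 is 60.

60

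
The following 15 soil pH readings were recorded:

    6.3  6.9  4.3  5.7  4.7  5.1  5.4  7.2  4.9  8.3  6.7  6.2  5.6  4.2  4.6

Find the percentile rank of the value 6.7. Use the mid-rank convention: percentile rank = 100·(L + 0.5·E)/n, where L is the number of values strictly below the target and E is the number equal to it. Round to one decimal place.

76.7

Sorted: 4.2, 4.3, 4.6, 4.7, 4.9, 5.1, 5.4, 5.6, 5.7, 6.2, 6.3, 6.7, 6.9, 7.2, 8.3.
Count below 6.7: L = 11; count equal: E = 1; n = 15.
Percentile rank = 100·(11 + 0.5·1)/15 = 100·11.5/15 = 76.67.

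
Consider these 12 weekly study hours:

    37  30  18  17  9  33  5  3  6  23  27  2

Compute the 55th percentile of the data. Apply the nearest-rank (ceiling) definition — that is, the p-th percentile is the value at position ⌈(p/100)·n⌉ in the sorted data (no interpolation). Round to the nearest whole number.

Sorted: 2, 3, 5, 6, 9, 17, 18, 23, 27, 30, 33, 37.
n = 12.
Position = ⌈55/100 · 12⌉ = ⌈6.6⌉ = 7.
The value at rank 7 is 18.

18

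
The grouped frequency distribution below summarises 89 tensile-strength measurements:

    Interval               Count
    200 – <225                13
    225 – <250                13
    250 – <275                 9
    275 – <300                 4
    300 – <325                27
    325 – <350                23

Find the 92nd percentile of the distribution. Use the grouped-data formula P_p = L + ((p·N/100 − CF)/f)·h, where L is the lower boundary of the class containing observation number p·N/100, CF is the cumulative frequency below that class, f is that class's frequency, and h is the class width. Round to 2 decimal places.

N = 89; target position k = 92/100 · 89 = 81.88.
Cumulative frequencies: 13, 26, 35, 39, 66, 89.
Observation 81.88 falls in the class 325 – <350.
L = 325, CF = 66, f = 23, h = 25.
P92 = 325 + ((81.88 − 66)/23)·25 = 325 + 17.2609 = 342.261.

342.26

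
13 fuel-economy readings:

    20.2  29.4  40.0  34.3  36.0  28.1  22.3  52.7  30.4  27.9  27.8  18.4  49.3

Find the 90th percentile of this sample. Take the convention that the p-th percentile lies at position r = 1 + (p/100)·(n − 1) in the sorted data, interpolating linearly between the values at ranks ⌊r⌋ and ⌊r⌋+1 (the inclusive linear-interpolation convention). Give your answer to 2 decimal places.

47.44

Sorted: 18.4, 20.2, 22.3, 27.8, 27.9, 28.1, 29.4, 30.4, 34.3, 36.0, 40.0, 49.3, 52.7.
n = 13.
r = 1 + (90/100)·(13 − 1) = 1 + 10.8 = 11.8.
Rank 11 is 40.0 and rank 12 is 49.3.
Interpolate: 40.0 + 0.8·(49.3 − 40.0) = 40.0 + 0.8·9.3 = 47.44.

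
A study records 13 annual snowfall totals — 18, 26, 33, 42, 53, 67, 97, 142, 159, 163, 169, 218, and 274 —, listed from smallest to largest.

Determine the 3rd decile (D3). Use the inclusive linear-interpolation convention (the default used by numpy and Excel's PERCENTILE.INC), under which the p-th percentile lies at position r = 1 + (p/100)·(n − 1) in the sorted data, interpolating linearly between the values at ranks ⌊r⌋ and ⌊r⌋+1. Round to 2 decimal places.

48.60

n = 13.
r = 1 + (30/100)·(13 − 1) = 1 + 3.6 = 4.6.
Rank 4 is 42 and rank 5 is 53.
Interpolate: 42 + 0.6·(53 − 42) = 42 + 0.6·11 = 48.6.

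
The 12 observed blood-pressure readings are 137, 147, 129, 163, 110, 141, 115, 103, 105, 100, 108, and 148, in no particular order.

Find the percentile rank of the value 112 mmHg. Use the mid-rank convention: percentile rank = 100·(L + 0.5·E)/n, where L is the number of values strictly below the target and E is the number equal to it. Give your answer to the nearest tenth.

41.7

Sorted: 100, 103, 105, 108, 110, 115, 129, 137, 141, 147, 148, 163.
Count below 112: L = 5; count equal: E = 0; n = 12.
Percentile rank = 100·(5 + 0.5·0)/12 = 100·5/12 = 41.67.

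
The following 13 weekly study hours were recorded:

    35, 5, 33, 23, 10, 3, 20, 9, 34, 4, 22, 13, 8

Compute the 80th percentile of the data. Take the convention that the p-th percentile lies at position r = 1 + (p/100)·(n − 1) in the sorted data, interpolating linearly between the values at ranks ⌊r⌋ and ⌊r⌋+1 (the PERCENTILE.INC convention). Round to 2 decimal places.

Sorted: 3, 4, 5, 8, 9, 10, 13, 20, 22, 23, 33, 34, 35.
n = 13.
r = 1 + (80/100)·(13 − 1) = 1 + 9.6 = 10.6.
Rank 10 is 23 and rank 11 is 33.
Interpolate: 23 + 0.6·(33 − 23) = 23 + 0.6·10 = 29.

29.00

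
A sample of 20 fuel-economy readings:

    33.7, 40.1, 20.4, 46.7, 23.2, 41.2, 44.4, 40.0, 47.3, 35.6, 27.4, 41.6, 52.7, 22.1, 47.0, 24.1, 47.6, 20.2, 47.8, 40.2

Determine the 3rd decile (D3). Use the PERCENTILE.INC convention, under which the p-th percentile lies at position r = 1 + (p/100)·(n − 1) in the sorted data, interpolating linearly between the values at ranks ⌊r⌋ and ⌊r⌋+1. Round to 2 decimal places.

31.81

Sorted: 20.2, 20.4, 22.1, 23.2, 24.1, 27.4, 33.7, 35.6, 40.0, 40.1, 40.2, 41.2, 41.6, 44.4, 46.7, 47.0, 47.3, 47.6, 47.8, 52.7.
n = 20.
r = 1 + (30/100)·(20 − 1) = 1 + 5.7 = 6.7.
Rank 6 is 27.4 and rank 7 is 33.7.
Interpolate: 27.4 + 0.7·(33.7 − 27.4) = 27.4 + 0.7·6.3 = 31.81.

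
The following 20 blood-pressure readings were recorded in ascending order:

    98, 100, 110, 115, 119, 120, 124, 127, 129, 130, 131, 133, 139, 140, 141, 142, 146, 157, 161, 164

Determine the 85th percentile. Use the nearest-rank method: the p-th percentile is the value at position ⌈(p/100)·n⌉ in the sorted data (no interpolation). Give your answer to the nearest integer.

146

n = 20.
Position = ⌈85/100 · 20⌉ = ⌈17⌉ = 17.
The value at rank 17 is 146.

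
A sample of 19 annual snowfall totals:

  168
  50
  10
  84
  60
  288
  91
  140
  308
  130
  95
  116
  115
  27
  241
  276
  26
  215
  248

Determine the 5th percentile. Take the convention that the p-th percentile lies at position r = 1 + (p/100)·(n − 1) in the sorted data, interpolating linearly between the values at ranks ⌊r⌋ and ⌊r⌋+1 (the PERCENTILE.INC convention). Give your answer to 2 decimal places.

24.40

Sorted: 10, 26, 27, 50, 60, 84, 91, 95, 115, 116, 130, 140, 168, 215, 241, 248, 276, 288, 308.
n = 19.
r = 1 + (5/100)·(19 − 1) = 1 + 0.9 = 1.9.
Rank 1 is 10 and rank 2 is 26.
Interpolate: 10 + 0.9·(26 − 10) = 10 + 0.9·16 = 24.4.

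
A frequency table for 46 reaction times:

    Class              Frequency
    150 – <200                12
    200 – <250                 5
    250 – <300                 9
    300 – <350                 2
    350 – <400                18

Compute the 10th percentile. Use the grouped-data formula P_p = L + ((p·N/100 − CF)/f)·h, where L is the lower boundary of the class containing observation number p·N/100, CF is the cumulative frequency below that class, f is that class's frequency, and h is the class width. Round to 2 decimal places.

169.17

N = 46; target position k = 10/100 · 46 = 4.6.
Cumulative frequencies: 12, 17, 26, 28, 46.
Observation 4.6 falls in the class 150 – <200.
L = 150, CF = 0, f = 12, h = 50.
P10 = 150 + ((4.6 − 0)/12)·50 = 150 + 19.1667 = 169.167.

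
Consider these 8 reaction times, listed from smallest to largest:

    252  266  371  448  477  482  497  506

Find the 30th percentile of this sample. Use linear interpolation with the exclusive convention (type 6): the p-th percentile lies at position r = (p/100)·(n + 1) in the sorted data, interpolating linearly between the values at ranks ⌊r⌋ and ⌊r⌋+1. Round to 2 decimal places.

339.50

n = 8.
r = (30/100)·(8 + 1) = 2.7.
Rank 2 is 266 and rank 3 is 371.
Interpolate: 266 + 0.7·(371 − 266) = 266 + 0.7·105 = 339.5.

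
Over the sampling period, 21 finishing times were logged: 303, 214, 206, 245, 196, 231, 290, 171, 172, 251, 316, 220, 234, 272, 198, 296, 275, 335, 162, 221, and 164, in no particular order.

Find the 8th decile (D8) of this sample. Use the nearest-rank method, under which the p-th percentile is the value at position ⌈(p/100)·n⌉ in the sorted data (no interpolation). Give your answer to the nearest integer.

Sorted: 162, 164, 171, 172, 196, 198, 206, 214, 220, 221, 231, 234, 245, 251, 272, 275, 290, 296, 303, 316, 335.
n = 21.
Position = ⌈80/100 · 21⌉ = ⌈16.8⌉ = 17.
The value at rank 17 is 290.

290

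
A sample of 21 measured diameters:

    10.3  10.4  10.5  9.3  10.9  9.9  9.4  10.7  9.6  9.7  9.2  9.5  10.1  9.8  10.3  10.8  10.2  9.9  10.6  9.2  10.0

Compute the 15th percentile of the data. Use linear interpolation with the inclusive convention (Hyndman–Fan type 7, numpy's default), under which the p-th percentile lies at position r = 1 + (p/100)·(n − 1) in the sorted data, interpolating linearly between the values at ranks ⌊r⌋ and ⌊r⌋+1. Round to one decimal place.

Sorted: 9.2, 9.2, 9.3, 9.4, 9.5, 9.6, 9.7, 9.8, 9.9, 9.9, 10.0, 10.1, 10.2, 10.3, 10.3, 10.4, 10.5, 10.6, 10.7, 10.8, 10.9.
n = 21.
r = 1 + (15/100)·(21 − 1) = 1 + 3 = 4.
r is an integer, so P15 is the value at rank 4: 9.4.

9.4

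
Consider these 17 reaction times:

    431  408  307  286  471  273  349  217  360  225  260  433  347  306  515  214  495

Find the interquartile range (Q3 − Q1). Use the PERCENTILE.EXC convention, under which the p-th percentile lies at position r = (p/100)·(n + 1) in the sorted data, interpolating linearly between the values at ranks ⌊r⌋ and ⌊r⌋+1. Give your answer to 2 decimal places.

165.50

Sorted: 214, 217, 225, 260, 273, 286, 306, 307, 347, 349, 360, 408, 431, 433, 471, 495, 515.
n = 17.
P25: r = 4.5; ranks 4–5 are 260, 273; interpolating gives 266.5.
P75: r = 13.5; ranks 13–14 are 431, 433; interpolating gives 432.
Difference: 432 − 266.5 = 165.5.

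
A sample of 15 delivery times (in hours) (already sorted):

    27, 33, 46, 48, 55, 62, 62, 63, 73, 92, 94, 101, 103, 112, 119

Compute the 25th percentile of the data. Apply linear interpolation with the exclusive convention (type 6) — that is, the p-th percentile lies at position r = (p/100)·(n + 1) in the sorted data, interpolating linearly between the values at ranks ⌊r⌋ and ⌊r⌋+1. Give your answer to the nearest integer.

n = 15.
r = (25/100)·(15 + 1) = 4.
r is an integer, so P25 is the value at rank 4: 48.

48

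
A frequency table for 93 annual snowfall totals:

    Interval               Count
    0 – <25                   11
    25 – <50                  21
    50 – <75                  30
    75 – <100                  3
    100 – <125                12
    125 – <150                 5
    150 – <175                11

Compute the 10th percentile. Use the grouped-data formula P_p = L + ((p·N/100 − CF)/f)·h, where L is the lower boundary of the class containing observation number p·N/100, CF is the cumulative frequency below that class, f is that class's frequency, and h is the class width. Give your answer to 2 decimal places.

21.14

N = 93; target position k = 10/100 · 93 = 9.3.
Cumulative frequencies: 11, 32, 62, 65, 77, 82, 93.
Observation 9.3 falls in the class 0 – <25.
L = 0, CF = 0, f = 11, h = 25.
P10 = 0 + ((9.3 − 0)/11)·25 = 0 + 21.1364 = 21.1364.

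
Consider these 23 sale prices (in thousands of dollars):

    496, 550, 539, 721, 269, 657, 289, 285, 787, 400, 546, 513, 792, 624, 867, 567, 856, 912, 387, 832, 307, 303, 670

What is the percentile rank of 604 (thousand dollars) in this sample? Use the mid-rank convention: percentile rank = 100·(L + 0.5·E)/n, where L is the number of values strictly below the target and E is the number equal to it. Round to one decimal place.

Sorted: 269, 285, 289, 303, 307, 387, 400, 496, 513, 539, 546, 550, 567, 624, 657, 670, 721, 787, 792, 832, 856, 867, 912.
Count below 604: L = 13; count equal: E = 0; n = 23.
Percentile rank = 100·(13 + 0.5·0)/23 = 100·13/23 = 56.52.

56.5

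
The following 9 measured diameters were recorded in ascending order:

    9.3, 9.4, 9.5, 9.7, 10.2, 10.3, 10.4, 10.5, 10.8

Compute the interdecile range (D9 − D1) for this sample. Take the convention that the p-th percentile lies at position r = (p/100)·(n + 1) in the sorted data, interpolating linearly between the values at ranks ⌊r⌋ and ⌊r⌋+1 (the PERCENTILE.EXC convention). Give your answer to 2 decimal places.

n = 9.
P10: r = 1 (integer) → 9.3.
P90: r = 9 (integer) → 10.8.
Difference: 10.8 − 9.3 = 1.5.

1.50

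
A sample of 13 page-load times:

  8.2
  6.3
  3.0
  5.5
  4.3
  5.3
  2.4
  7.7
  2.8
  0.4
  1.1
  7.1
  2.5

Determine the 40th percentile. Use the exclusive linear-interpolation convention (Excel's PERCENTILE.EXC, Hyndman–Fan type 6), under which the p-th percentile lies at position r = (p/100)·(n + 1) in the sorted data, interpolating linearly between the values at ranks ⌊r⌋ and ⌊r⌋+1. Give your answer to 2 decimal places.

2.92

Sorted: 0.4, 1.1, 2.4, 2.5, 2.8, 3.0, 4.3, 5.3, 5.5, 6.3, 7.1, 7.7, 8.2.
n = 13.
r = (40/100)·(13 + 1) = 5.6.
Rank 5 is 2.8 and rank 6 is 3.0.
Interpolate: 2.8 + 0.6·(3.0 − 2.8) = 2.8 + 0.6·0.2 = 2.92.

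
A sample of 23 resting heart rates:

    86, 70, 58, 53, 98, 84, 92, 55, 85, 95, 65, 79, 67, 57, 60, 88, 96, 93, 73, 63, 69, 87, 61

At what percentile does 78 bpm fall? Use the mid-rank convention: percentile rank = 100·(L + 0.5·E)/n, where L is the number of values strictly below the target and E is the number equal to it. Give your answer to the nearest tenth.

Sorted: 53, 55, 57, 58, 60, 61, 63, 65, 67, 69, 70, 73, 79, 84, 85, 86, 87, 88, 92, 93, 95, 96, 98.
Count below 78: L = 12; count equal: E = 0; n = 23.
Percentile rank = 100·(12 + 0.5·0)/23 = 100·12/23 = 52.17.

52.2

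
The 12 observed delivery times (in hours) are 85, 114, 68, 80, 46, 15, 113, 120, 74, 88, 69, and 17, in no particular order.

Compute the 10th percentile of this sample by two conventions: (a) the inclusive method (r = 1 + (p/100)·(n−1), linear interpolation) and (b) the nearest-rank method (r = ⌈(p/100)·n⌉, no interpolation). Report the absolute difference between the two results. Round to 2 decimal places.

Sorted: 15, 17, 46, 68, 69, 74, 80, 85, 88, 113, 114, 120.
n = 12.
(a) r = 2.1; between ranks 2 (17) and 3 (46): 19.9.
(b) the nearest-rank method: rank 2 → 17.
|19.9 − 17| = 2.9.

2.90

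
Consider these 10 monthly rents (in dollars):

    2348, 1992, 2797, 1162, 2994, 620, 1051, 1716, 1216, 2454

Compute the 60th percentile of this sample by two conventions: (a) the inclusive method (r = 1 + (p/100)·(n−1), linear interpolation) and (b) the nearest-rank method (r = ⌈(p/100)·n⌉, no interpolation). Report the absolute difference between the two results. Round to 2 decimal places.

142.40

Sorted: 620, 1051, 1162, 1216, 1716, 1992, 2348, 2454, 2797, 2994.
n = 10.
(a) r = 6.4; between ranks 6 (1992) and 7 (2348): 2134.4.
(b) the nearest-rank method: rank 6 → 1992.
|2134.4 − 1992| = 142.4.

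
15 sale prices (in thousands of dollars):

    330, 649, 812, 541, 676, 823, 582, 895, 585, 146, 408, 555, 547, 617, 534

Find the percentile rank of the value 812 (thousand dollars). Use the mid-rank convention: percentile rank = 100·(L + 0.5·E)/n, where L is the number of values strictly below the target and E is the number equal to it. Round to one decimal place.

83.3

Sorted: 146, 330, 408, 534, 541, 547, 555, 582, 585, 617, 649, 676, 812, 823, 895.
Count below 812: L = 12; count equal: E = 1; n = 15.
Percentile rank = 100·(12 + 0.5·1)/15 = 100·12.5/15 = 83.33.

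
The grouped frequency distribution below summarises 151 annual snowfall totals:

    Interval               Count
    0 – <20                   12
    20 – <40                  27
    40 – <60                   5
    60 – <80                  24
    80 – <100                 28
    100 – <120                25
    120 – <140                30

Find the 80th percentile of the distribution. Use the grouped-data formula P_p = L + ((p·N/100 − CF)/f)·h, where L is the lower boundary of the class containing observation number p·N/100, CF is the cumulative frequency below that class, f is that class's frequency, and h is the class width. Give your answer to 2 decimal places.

119.84

N = 151; target position k = 80/100 · 151 = 120.8.
Cumulative frequencies: 12, 39, 44, 68, 96, 121, 151.
Observation 120.8 falls in the class 100 – <120.
L = 100, CF = 96, f = 25, h = 20.
P80 = 100 + ((120.8 − 96)/25)·20 = 100 + 19.84 = 119.84.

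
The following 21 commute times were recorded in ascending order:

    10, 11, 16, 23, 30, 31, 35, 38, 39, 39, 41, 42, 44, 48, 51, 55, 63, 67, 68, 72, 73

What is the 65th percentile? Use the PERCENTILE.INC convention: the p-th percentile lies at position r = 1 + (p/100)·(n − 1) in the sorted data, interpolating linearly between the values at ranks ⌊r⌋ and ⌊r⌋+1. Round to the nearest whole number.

48

n = 21.
r = 1 + (65/100)·(21 − 1) = 1 + 13 = 14.
r is an integer, so P65 is the value at rank 14: 48.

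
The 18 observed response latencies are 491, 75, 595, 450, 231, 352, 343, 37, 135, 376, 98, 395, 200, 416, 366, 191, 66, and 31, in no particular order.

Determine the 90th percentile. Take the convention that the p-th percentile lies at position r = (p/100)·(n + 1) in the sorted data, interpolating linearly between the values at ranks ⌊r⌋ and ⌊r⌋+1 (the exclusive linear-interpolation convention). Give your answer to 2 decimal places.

501.40

Sorted: 31, 37, 66, 75, 98, 135, 191, 200, 231, 343, 352, 366, 376, 395, 416, 450, 491, 595.
n = 18.
r = (90/100)·(18 + 1) = 17.1.
Rank 17 is 491 and rank 18 is 595.
Interpolate: 491 + 0.1·(595 − 491) = 491 + 0.1·104 = 501.4.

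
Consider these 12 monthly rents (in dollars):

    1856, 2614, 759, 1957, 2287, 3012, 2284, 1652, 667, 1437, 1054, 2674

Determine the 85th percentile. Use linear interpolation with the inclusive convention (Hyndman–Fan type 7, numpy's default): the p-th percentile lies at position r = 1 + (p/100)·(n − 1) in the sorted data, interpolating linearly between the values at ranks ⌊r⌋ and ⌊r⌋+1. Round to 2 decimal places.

Sorted: 667, 759, 1054, 1437, 1652, 1856, 1957, 2284, 2287, 2614, 2674, 3012.
n = 12.
r = 1 + (85/100)·(12 − 1) = 1 + 9.35 = 10.35.
Rank 10 is 2614 and rank 11 is 2674.
Interpolate: 2614 + 0.35·(2674 − 2614) = 2614 + 0.35·60 = 2635.

2635.00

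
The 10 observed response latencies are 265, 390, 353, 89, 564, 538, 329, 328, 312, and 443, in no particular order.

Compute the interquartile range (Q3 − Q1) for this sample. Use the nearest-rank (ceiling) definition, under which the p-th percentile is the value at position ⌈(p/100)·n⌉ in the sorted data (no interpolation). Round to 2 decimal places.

Sorted: 89, 265, 312, 328, 329, 353, 390, 443, 538, 564.
n = 10.
P25: rank ⌈25/100·10⌉ = 3 → 312.
P75: rank ⌈75/100·10⌉ = 8 → 443.
Difference: 443 − 312 = 131.

131.00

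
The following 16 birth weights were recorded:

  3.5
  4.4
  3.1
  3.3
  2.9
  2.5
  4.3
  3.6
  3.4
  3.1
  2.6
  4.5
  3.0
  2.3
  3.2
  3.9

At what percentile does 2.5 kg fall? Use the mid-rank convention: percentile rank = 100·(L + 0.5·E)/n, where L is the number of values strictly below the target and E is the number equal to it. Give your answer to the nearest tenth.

Sorted: 2.3, 2.5, 2.6, 2.9, 3.0, 3.1, 3.1, 3.2, 3.3, 3.4, 3.5, 3.6, 3.9, 4.3, 4.4, 4.5.
Count below 2.5: L = 1; count equal: E = 1; n = 16.
Percentile rank = 100·(1 + 0.5·1)/16 = 100·1.5/16 = 9.375.

9.4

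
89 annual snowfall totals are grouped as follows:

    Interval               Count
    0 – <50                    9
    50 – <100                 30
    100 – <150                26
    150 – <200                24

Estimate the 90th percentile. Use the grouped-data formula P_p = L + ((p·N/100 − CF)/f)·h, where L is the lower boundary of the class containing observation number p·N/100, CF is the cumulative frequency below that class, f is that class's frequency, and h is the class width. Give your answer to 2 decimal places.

181.46

N = 89; target position k = 90/100 · 89 = 80.1.
Cumulative frequencies: 9, 39, 65, 89.
Observation 80.1 falls in the class 150 – <200.
L = 150, CF = 65, f = 24, h = 50.
P90 = 150 + ((80.1 − 65)/24)·50 = 150 + 31.4583 = 181.458.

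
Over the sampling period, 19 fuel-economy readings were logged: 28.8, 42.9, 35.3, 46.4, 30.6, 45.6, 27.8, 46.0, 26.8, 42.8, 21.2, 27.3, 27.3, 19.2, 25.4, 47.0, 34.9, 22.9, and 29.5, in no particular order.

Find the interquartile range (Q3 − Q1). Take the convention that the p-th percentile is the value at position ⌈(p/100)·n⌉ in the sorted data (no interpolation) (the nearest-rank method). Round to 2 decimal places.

Sorted: 19.2, 21.2, 22.9, 25.4, 26.8, 27.3, 27.3, 27.8, 28.8, 29.5, 30.6, 34.9, 35.3, 42.8, 42.9, 45.6, 46.0, 46.4, 47.0.
n = 19.
P25: rank ⌈25/100·19⌉ = 5 → 26.8.
P75: rank ⌈75/100·19⌉ = 15 → 42.9.
Difference: 42.9 − 26.8 = 16.1.

16.10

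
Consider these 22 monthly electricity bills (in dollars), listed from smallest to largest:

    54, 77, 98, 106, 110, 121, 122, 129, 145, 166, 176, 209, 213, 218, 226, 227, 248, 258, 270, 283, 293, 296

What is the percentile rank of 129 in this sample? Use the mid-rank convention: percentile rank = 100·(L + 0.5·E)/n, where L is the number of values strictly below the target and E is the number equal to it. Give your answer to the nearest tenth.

Count below 129: L = 7; count equal: E = 1; n = 22.
Percentile rank = 100·(7 + 0.5·1)/22 = 100·7.5/22 = 34.09.

34.1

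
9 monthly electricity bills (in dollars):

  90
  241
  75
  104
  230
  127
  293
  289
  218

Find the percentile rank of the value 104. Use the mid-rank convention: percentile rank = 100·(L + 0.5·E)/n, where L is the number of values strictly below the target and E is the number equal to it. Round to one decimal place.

Sorted: 75, 90, 104, 127, 218, 230, 241, 289, 293.
Count below 104: L = 2; count equal: E = 1; n = 9.
Percentile rank = 100·(2 + 0.5·1)/9 = 100·2.5/9 = 27.78.

27.8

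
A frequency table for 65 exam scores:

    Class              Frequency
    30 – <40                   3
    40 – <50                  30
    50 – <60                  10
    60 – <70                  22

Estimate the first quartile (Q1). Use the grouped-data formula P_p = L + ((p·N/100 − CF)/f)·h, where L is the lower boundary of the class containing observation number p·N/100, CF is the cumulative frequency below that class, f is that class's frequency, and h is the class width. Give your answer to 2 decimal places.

44.42

N = 65; target position k = 25/100 · 65 = 16.25.
Cumulative frequencies: 3, 33, 43, 65.
Observation 16.25 falls in the class 40 – <50.
L = 40, CF = 3, f = 30, h = 10.
P25 = 40 + ((16.25 − 3)/30)·10 = 40 + 4.41667 = 44.4167.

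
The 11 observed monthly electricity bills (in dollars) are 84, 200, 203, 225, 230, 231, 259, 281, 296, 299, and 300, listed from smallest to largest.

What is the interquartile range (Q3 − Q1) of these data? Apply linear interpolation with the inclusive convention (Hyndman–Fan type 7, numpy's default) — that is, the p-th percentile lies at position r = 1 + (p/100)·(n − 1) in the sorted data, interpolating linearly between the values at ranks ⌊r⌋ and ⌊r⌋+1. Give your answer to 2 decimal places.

n = 11.
P25: r = 3.5; ranks 3–4 are 203, 225; interpolating gives 214.
P75: r = 8.5; ranks 8–9 are 281, 296; interpolating gives 288.5.
Difference: 288.5 − 214 = 74.5.

74.50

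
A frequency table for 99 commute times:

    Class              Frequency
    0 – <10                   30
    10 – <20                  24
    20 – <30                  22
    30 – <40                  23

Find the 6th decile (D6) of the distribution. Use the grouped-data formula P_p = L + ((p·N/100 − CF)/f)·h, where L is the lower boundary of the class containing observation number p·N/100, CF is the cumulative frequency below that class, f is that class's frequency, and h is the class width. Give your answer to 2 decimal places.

N = 99; target position k = 60/100 · 99 = 59.4.
Cumulative frequencies: 30, 54, 76, 99.
Observation 59.4 falls in the class 20 – <30.
L = 20, CF = 54, f = 22, h = 10.
P60 = 20 + ((59.4 − 54)/22)·10 = 20 + 2.45455 = 22.4545.

22.45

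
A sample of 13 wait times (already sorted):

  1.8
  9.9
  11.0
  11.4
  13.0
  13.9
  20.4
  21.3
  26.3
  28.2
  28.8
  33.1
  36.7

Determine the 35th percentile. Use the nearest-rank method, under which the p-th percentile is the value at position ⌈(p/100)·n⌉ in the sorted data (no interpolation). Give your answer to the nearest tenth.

n = 13.
Position = ⌈35/100 · 13⌉ = ⌈4.55⌉ = 5.
The value at rank 5 is 13.0.

13.0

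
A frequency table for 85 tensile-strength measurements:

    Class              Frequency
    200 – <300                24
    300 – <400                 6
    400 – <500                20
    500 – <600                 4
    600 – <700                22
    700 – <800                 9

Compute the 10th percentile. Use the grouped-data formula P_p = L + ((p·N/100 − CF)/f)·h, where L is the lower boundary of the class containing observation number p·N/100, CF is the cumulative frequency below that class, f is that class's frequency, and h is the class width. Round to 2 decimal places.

235.42

N = 85; target position k = 10/100 · 85 = 8.5.
Cumulative frequencies: 24, 30, 50, 54, 76, 85.
Observation 8.5 falls in the class 200 – <300.
L = 200, CF = 0, f = 24, h = 100.
P10 = 200 + ((8.5 − 0)/24)·100 = 200 + 35.4167 = 235.417.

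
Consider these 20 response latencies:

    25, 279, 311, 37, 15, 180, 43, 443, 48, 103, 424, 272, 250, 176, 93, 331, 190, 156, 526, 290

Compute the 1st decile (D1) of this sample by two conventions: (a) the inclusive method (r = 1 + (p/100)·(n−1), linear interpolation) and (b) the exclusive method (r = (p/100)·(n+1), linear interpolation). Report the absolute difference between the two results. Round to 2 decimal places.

9.60

Sorted: 15, 25, 37, 43, 48, 93, 103, 156, 176, 180, 190, 250, 272, 279, 290, 311, 331, 424, 443, 526.
n = 20.
(a) r = 2.9; between ranks 2 (25) and 3 (37): 35.8.
(b) r = 2.1; between ranks 2 (25) and 3 (37): 26.2.
|35.8 − 26.2| = 9.6.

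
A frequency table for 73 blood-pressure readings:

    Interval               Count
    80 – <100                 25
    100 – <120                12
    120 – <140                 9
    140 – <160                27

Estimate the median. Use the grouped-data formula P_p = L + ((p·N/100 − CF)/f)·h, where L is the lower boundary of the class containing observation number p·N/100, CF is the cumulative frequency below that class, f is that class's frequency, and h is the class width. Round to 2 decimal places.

N = 73; target position k = 50/100 · 73 = 36.5.
Cumulative frequencies: 25, 37, 46, 73.
Observation 36.5 falls in the class 100 – <120.
L = 100, CF = 25, f = 12, h = 20.
P50 = 100 + ((36.5 − 25)/12)·20 = 100 + 19.1667 = 119.167.

119.17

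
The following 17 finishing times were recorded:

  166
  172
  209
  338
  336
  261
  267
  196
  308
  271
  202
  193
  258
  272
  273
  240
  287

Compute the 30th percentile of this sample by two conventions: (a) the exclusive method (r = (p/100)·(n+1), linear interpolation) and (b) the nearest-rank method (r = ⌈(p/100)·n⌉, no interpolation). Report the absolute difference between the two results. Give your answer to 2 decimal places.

Sorted: 166, 172, 193, 196, 202, 209, 240, 258, 261, 267, 271, 272, 273, 287, 308, 336, 338.
n = 17.
(a) r = 5.4; between ranks 5 (202) and 6 (209): 204.8.
(b) the nearest-rank method: rank 6 → 209.
|204.8 − 209| = 4.2.

4.20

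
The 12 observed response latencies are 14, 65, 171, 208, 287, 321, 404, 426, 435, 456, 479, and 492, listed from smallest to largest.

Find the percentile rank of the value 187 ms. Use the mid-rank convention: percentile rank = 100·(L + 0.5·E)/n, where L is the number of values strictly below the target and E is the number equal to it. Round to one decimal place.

Count below 187: L = 3; count equal: E = 0; n = 12.
Percentile rank = 100·(3 + 0.5·0)/12 = 100·3/12 = 25.

25.0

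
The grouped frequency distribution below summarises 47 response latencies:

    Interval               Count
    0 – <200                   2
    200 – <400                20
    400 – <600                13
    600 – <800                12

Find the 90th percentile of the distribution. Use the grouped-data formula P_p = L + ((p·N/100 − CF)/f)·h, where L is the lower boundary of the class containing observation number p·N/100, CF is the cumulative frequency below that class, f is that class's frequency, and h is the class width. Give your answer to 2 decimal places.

N = 47; target position k = 90/100 · 47 = 42.3.
Cumulative frequencies: 2, 22, 35, 47.
Observation 42.3 falls in the class 600 – <800.
L = 600, CF = 35, f = 12, h = 200.
P90 = 600 + ((42.3 − 35)/12)·200 = 600 + 121.667 = 721.667.

721.67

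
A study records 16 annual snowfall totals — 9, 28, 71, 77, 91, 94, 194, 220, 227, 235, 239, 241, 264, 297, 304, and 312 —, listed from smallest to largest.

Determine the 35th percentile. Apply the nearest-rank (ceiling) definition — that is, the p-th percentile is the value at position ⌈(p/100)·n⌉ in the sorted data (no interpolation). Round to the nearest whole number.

94

n = 16.
Position = ⌈35/100 · 16⌉ = ⌈5.6⌉ = 6.
The value at rank 6 is 94.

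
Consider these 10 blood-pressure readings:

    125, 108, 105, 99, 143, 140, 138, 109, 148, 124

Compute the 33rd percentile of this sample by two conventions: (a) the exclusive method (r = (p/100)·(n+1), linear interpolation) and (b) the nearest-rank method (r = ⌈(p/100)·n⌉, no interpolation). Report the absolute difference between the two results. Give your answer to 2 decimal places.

Sorted: 99, 105, 108, 109, 124, 125, 138, 140, 143, 148.
n = 10.
(a) r = 3.63; between ranks 3 (108) and 4 (109): 108.63.
(b) the nearest-rank method: rank 4 → 109.
|108.63 − 109| = 0.37.

0.37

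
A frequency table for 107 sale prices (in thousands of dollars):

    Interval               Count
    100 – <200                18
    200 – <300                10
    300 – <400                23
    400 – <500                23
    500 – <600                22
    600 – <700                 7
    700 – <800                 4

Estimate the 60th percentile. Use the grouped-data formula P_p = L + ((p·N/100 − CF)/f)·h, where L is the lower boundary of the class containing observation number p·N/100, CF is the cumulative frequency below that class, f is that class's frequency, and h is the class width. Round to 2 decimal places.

457.39

N = 107; target position k = 60/100 · 107 = 64.2.
Cumulative frequencies: 18, 28, 51, 74, 96, 103, 107.
Observation 64.2 falls in the class 400 – <500.
L = 400, CF = 51, f = 23, h = 100.
P60 = 400 + ((64.2 − 51)/23)·100 = 400 + 57.3913 = 457.391.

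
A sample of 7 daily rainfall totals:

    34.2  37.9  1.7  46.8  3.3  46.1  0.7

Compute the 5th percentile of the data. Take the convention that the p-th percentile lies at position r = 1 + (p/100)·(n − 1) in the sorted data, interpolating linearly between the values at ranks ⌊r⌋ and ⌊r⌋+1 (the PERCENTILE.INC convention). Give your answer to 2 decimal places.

Sorted: 0.7, 1.7, 3.3, 34.2, 37.9, 46.1, 46.8.
n = 7.
r = 1 + (5/100)·(7 − 1) = 1 + 0.3 = 1.3.
Rank 1 is 0.7 and rank 2 is 1.7.
Interpolate: 0.7 + 0.3·(1.7 − 0.7) = 0.7 + 0.3·1 = 1.

1.00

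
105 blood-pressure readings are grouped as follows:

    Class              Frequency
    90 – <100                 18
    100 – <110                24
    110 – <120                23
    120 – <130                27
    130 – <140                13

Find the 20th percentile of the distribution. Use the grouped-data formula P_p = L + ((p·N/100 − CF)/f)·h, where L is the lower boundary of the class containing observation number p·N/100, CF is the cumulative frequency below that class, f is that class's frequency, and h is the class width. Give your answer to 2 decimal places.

N = 105; target position k = 20/100 · 105 = 21.
Cumulative frequencies: 18, 42, 65, 92, 105.
Observation 21 falls in the class 100 – <110.
L = 100, CF = 18, f = 24, h = 10.
P20 = 100 + ((21 − 18)/24)·10 = 100 + 1.25 = 101.25.

101.25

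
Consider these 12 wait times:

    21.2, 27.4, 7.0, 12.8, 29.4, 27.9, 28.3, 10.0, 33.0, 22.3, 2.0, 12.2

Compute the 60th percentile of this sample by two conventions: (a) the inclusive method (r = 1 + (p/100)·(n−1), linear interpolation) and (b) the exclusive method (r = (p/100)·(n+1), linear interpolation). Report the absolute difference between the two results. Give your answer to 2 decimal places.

Sorted: 2.0, 7.0, 10.0, 12.2, 12.8, 21.2, 22.3, 27.4, 27.9, 28.3, 29.4, 33.0.
n = 12.
(a) r = 7.6; between ranks 7 (22.3) and 8 (27.4): 25.36.
(b) r = 7.8; between ranks 7 (22.3) and 8 (27.4): 26.38.
|25.36 − 26.38| = 1.02.

1.02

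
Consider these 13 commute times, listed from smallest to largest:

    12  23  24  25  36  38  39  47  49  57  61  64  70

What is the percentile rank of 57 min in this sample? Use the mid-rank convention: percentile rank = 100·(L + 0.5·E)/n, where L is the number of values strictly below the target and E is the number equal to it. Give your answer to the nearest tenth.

Count below 57: L = 9; count equal: E = 1; n = 13.
Percentile rank = 100·(9 + 0.5·1)/13 = 100·9.5/13 = 73.08.

73.1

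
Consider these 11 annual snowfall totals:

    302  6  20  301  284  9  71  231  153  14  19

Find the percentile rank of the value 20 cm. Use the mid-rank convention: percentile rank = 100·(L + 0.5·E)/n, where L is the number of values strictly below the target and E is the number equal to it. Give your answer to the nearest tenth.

40.9

Sorted: 6, 9, 14, 19, 20, 71, 153, 231, 284, 301, 302.
Count below 20: L = 4; count equal: E = 1; n = 11.
Percentile rank = 100·(4 + 0.5·1)/11 = 100·4.5/11 = 40.91.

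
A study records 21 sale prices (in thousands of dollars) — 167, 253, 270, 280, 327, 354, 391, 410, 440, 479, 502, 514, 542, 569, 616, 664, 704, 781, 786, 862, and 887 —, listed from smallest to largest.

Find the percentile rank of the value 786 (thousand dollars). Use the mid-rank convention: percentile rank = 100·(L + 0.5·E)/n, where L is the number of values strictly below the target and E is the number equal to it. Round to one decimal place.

88.1

Count below 786: L = 18; count equal: E = 1; n = 21.
Percentile rank = 100·(18 + 0.5·1)/21 = 100·18.5/21 = 88.1.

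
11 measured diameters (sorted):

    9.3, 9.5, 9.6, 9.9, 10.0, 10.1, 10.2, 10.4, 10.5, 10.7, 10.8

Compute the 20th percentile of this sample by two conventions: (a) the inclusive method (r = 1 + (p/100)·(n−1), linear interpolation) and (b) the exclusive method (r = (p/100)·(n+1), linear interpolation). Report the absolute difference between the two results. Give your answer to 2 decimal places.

0.06

n = 11.
(a) r = 3 → value at rank 3 = 9.6.
(b) r = 2.4; between ranks 2 (9.5) and 3 (9.6): 9.54.
|9.6 − 9.54| = 0.06.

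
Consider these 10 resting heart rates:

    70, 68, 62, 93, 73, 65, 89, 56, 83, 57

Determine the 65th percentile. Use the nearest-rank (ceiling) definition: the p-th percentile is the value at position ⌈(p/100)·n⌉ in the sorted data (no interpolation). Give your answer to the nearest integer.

Sorted: 56, 57, 62, 65, 68, 70, 73, 83, 89, 93.
n = 10.
Position = ⌈65/100 · 10⌉ = ⌈6.5⌉ = 7.
The value at rank 7 is 73.

73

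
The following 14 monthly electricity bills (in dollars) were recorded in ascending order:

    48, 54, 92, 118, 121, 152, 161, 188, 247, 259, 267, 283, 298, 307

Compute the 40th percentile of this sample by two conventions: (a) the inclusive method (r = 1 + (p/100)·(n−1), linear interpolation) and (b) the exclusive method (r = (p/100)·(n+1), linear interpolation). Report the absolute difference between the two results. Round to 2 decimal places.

n = 14.
(a) r = 6.2; between ranks 6 (152) and 7 (161): 153.8.
(b) r = 6 → value at rank 6 = 152.
|153.8 − 152| = 1.8.

1.80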